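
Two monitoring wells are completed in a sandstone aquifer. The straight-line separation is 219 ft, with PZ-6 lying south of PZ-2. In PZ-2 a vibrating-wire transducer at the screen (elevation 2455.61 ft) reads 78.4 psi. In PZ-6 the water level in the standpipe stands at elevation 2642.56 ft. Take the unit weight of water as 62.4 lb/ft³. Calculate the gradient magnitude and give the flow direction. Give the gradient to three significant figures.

Pressure head at PZ-2: ψ = 144·P/γ = 144 × 78.4 / 62.4 = 180.92 ft.
Total head at PZ-2: h = z + ψ = 2455.61 + 180.92 = 2636.53 ft.
Total head at PZ-6: h = 2642.56 ft (water level in the piezometer is the total head).
Head difference: h(PZ-2) − h(PZ-6) = 2636.53 − 2642.56 = -6.03 ft.
Hydraulic gradient: i = |Δh| / L = 6.03 / 219 = 0.0275.
Flow is from higher to lower head: from PZ-6 toward PZ-2, i.e. toward the north.

i ≈ 0.0275; groundwater flows toward the north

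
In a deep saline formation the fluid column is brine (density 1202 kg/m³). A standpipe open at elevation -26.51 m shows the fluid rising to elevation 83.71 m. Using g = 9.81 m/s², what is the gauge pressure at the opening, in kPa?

Pressure head ψ = h − z = 83.71 − (-26.51) = 110.22 m.
P = ρgψ = 1202 × 9.81 × 110.22 = 1299672 Pa ≈ 1300 kPa.

P ≈ 1300 kPa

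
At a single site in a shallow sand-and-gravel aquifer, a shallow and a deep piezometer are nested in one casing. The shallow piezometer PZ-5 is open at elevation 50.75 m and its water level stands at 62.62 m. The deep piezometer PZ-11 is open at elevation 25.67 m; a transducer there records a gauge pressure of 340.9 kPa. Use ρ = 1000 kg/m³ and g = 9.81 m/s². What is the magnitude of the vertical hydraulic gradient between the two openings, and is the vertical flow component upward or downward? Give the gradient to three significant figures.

Total head at PZ-5: h = 62.62 m (water level in the standpipe).
Pressure head at PZ-11: ψ = P/(ρg) = 340.9×1000 / (1000 × 9.81) = 34.75 m.
Total head at PZ-11: h = z + ψ = 25.67 + 34.75 = 60.42 m.
Δh = h(PZ-5) − h(PZ-11) = 62.62 − 60.42 = 2.20 m.
Vertical separation Δz = 50.75 − 25.67 = 25.08 m.
|i_v| = |Δh| / Δz = 2.20 / 25.08 = 0.0877.
Head is higher in the shallow piezometer, so vertical flow is downward (recharge condition).

|i_v| ≈ 0.0877; vertical flow is downward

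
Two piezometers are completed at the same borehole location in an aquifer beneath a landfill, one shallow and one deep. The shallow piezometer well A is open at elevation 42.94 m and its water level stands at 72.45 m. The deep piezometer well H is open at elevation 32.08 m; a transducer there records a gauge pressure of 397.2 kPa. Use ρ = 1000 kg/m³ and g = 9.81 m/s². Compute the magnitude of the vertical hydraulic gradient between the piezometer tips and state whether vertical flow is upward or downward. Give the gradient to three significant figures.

Total head at well A: h = 72.45 m (water level in the standpipe).
Pressure head at well H: ψ = P/(ρg) = 397.2×1000 / (1000 × 9.81) = 40.49 m.
Total head at well H: h = z + ψ = 32.08 + 40.49 = 72.57 m.
Δh = h(well A) − h(well H) = 72.45 − 72.57 = -0.12 m.
Vertical separation Δz = 42.94 − 32.08 = 10.86 m.
|i_v| = |Δh| / Δz = 0.12 / 10.86 = 0.0110.
Head is higher in the deep piezometer, so vertical flow is upward (discharge condition).

|i_v| ≈ 0.0110; vertical flow is upward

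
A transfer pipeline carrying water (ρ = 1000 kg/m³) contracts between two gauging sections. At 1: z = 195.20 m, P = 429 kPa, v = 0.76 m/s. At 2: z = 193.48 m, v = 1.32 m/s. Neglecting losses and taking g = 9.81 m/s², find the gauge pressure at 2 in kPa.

Pressure head at 1: ψ₁ = P₁/(ρg) = 429×1000 / (1000 × 9.81) = 43.73 m.
Velocity heads: v₁²/2g = 0.76²/19.62 = 0.029 m; v₂²/2g = 1.32²/19.62 = 0.089 m.
Total head H = z₁ + ψ₁ + v₁²/2g = 195.20 + 43.73 + 0.029 = 238.96 m.
ψ₂ = H − z₂ − v₂²/2g = 238.96 − 193.48 − 0.089 = 45.39 m.
P₂ = ρgψ₂ = 1000 × 9.81 × 45.39 ≈ 445 kPa.

P₂ ≈ 445 kPa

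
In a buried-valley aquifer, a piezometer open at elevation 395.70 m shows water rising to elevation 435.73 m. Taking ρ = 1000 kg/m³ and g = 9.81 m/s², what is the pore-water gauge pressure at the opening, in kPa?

Pressure head ψ = h − z = 435.73 − 395.70 = 40.03 m.
P = ρgψ = 1000 × 9.81 × 40.03 = 392694 Pa ≈ 393 kPa.

P ≈ 393 kPa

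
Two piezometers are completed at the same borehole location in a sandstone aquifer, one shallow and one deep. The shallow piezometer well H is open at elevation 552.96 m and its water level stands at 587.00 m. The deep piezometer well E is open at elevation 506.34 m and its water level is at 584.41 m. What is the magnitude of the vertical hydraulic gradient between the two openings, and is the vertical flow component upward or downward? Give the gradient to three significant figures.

Total head at well H: h = 587.00 m (water level in the standpipe).
Total head at well E: h = 584.41 m.
Δh = h(well H) − h(well E) = 587.00 − 584.41 = 2.59 m.
Vertical separation Δz = 552.96 − 506.34 = 46.62 m.
|i_v| = |Δh| / Δz = 2.59 / 46.62 = 0.0556.
Head is higher in the shallow piezometer, so vertical flow is downward (recharge condition).

|i_v| ≈ 0.0556; vertical flow is downward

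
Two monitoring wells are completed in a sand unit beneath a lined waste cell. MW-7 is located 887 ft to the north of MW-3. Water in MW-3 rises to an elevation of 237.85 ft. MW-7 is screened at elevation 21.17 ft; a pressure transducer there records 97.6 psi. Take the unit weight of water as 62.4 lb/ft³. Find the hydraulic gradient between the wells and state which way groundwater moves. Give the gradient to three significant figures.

i ≈ 0.00964; groundwater flows toward the south

Total head at MW-3: h = 237.85 ft (water level in the piezometer is the total head).
Pressure head at MW-7: ψ = 144·P/γ = 144 × 97.6 / 62.4 = 225.23 ft.
Total head at MW-7: h = z + ψ = 21.17 + 225.23 = 246.40 ft.
Head difference: h(MW-3) − h(MW-7) = 237.85 − 246.40 = -8.55 ft.
Hydraulic gradient: i = |Δh| / L = 8.55 / 887 = 0.00964.
Flow is from higher to lower head: from MW-7 toward MW-3, i.e. toward the south.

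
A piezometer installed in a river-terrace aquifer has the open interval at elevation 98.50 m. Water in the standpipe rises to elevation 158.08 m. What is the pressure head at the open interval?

Total head h = 158.08 m (the water-surface elevation in the piezometer).
Pressure head ψ = h − z = 158.08 − 98.50 = 59.58 m.

ψ ≈ 59.58 m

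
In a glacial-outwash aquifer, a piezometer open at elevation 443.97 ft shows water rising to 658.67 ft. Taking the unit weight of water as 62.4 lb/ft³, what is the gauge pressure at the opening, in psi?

P ≈ 93.0 psi

Pressure head ψ = h − z = 658.67 − 443.97 = 214.70 ft.
P = γ·ψ / 144 = 62.4 × 214.70 / 144 = 93.0 psi.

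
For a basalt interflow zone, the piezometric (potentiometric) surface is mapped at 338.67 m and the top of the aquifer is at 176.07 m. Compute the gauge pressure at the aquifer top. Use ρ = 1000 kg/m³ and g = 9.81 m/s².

P ≈ 1600 kPa

Pressure head at the aquifer top: ψ = h − z = 338.67 − 176.07 = 162.60 m.
P = ρgψ = 1000 × 9.81 × 162.60 = 1595106 Pa ≈ 1600 kPa.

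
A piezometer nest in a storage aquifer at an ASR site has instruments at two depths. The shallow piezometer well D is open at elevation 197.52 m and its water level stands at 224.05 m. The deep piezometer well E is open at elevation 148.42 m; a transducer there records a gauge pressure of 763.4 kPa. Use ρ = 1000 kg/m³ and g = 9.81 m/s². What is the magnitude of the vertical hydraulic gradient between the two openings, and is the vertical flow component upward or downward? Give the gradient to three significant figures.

|i_v| ≈ 0.0446; vertical flow is upward

Total head at well D: h = 224.05 m (water level in the standpipe).
Pressure head at well E: ψ = P/(ρg) = 763.4×1000 / (1000 × 9.81) = 77.82 m.
Total head at well E: h = z + ψ = 148.42 + 77.82 = 226.24 m.
Δh = h(well D) − h(well E) = 224.05 − 226.24 = -2.19 m.
Vertical separation Δz = 197.52 − 148.42 = 49.10 m.
|i_v| = |Δh| / Δz = 2.19 / 49.10 = 0.0446.
Head is higher in the deep piezometer, so vertical flow is upward (discharge condition).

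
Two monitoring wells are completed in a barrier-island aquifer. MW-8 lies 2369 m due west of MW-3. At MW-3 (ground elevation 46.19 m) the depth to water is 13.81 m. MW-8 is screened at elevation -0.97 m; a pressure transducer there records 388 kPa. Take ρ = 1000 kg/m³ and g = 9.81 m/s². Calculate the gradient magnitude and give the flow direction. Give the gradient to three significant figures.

Total head at MW-3: h = 46.19 − 13.81 = 32.38 m.
Pressure head at MW-8: ψ = P/(ρg) = 388×1000 / (1000 × 9.81) = 39.55 m.
Total head at MW-8: h = z + ψ = -0.97 + 39.55 = 38.58 m.
Head difference: h(MW-3) − h(MW-8) = 32.38 − 38.58 = -6.20 m.
Hydraulic gradient: i = |Δh| / L = 6.20 / 2369 = 0.00262.
Flow is from higher to lower head: from MW-8 toward MW-3, i.e. toward the east.

i ≈ 0.00262; groundwater flows toward the east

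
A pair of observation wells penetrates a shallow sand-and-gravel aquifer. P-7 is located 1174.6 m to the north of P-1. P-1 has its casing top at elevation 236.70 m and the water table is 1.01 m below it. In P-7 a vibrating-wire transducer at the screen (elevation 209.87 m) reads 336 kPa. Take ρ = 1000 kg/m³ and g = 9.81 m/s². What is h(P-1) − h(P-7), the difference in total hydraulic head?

Δh ≈ -8.43 m

Total head at P-1: h = 236.70 − 1.01 = 235.69 m.
Pressure head at P-7: ψ = P/(ρg) = 336×1000 / (1000 × 9.81) = 34.25 m.
Total head at P-7: h = z + ψ = 209.87 + 34.25 = 244.12 m.
Head difference: h(P-1) − h(P-7) = 235.69 − 244.12 = -8.43 m.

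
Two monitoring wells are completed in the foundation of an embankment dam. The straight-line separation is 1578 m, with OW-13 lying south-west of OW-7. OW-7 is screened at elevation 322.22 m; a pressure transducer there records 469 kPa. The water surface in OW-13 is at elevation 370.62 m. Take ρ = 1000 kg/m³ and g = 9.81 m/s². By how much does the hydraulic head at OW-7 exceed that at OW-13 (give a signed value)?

Δh ≈ -0.59 m

Pressure head at OW-7: ψ = P/(ρg) = 469×1000 / (1000 × 9.81) = 47.81 m.
Total head at OW-7: h = z + ψ = 322.22 + 47.81 = 370.03 m.
Total head at OW-13: h = 370.62 m (water level in the piezometer is the total head).
Head difference: h(OW-7) − h(OW-13) = 370.03 − 370.62 = -0.59 m.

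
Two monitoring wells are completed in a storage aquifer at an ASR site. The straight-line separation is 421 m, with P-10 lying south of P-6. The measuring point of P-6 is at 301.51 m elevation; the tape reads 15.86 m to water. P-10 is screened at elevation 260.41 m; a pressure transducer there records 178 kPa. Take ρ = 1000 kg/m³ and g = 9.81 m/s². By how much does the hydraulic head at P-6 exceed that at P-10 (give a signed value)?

Total head at P-6: h = 301.51 − 15.86 = 285.65 m.
Pressure head at P-10: ψ = P/(ρg) = 178×1000 / (1000 × 9.81) = 18.14 m.
Total head at P-10: h = z + ψ = 260.41 + 18.14 = 278.55 m.
Head difference: h(P-6) − h(P-10) = 285.65 − 278.55 = 7.10 m.

Δh ≈ 7.10 m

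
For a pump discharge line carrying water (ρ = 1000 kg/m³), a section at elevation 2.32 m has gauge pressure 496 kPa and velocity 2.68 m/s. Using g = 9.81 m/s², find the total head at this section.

Pressure head ψ = P/(ρg) = 496×1000 / (1000 × 9.81) = 50.56 m.
Velocity head = v²/(2g) = 2.68² / (2 × 9.81) = 0.366 m.
h = z + ψ + v²/(2g) = 2.32 + 50.56 + 0.366 = 53.25 m.

h ≈ 53.25 m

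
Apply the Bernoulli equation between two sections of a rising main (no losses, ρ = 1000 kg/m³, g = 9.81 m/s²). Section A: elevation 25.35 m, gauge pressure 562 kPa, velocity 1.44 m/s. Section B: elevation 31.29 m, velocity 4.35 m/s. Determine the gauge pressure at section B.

P₂ ≈ 495 kPa

Pressure head at A: ψ₁ = P₁/(ρg) = 562×1000 / (1000 × 9.81) = 57.29 m.
Velocity heads: v₁²/2g = 1.44²/19.62 = 0.106 m; v₂²/2g = 4.35²/19.62 = 0.964 m.
Total head H = z₁ + ψ₁ + v₁²/2g = 25.35 + 57.29 + 0.106 = 82.75 m.
ψ₂ = H − z₂ − v₂²/2g = 82.75 − 31.29 − 0.964 = 50.50 m.
P₂ = ρgψ₂ = 1000 × 9.81 × 50.50 ≈ 495 kPa.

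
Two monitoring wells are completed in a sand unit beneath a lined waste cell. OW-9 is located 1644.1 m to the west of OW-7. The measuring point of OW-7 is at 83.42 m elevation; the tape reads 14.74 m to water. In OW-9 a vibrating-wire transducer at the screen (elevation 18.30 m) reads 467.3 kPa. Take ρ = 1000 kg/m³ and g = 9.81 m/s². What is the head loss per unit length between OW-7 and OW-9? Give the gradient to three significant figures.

Total head at OW-7: h = 83.42 − 14.74 = 68.68 m.
Pressure head at OW-9: ψ = P/(ρg) = 467.3×1000 / (1000 × 9.81) = 47.64 m.
Total head at OW-9: h = z + ψ = 18.30 + 47.64 = 65.94 m.
Head difference: h(OW-7) − h(OW-9) = 68.68 − 65.94 = 2.74 m.
Hydraulic gradient: i = |Δh| / L = 2.74 / 1644.1 = 0.00167.

i ≈ 0.00167 m/m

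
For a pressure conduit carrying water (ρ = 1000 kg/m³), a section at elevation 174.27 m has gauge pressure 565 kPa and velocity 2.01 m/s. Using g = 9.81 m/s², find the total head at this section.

h ≈ 232.07 m

Pressure head ψ = P/(ρg) = 565×1000 / (1000 × 9.81) = 57.59 m.
Velocity head = v²/(2g) = 2.01² / (2 × 9.81) = 0.206 m.
h = z + ψ + v²/(2g) = 174.27 + 57.59 + 0.206 = 232.07 m.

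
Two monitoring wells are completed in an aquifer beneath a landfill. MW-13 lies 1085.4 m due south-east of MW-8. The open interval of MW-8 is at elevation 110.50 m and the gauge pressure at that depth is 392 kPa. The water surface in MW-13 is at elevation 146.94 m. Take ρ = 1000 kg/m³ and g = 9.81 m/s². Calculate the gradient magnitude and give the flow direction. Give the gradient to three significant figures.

i ≈ 0.00324; groundwater flows toward the south-east

Pressure head at MW-8: ψ = P/(ρg) = 392×1000 / (1000 × 9.81) = 39.96 m.
Total head at MW-8: h = z + ψ = 110.50 + 39.96 = 150.46 m.
Total head at MW-13: h = 146.94 m (water level in the piezometer is the total head).
Head difference: h(MW-8) − h(MW-13) = 150.46 − 146.94 = 3.52 m.
Hydraulic gradient: i = |Δh| / L = 3.52 / 1085.4 = 0.00324.
Flow is from higher to lower head: from MW-8 toward MW-13, i.e. toward the south-east.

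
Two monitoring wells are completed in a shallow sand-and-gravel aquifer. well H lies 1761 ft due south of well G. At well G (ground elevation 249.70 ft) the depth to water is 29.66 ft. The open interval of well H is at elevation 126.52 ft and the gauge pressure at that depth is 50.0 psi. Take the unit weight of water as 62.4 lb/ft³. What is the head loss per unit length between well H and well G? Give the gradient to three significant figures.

i ≈ 0.0124 ft/ft

Total head at well G: h = 249.70 − 29.66 = 220.04 ft.
Pressure head at well H: ψ = 144·P/γ = 144 × 50.0 / 62.4 = 115.38 ft.
Total head at well H: h = z + ψ = 126.52 + 115.38 = 241.90 ft.
Head difference: h(well G) − h(well H) = 220.04 − 241.90 = -21.86 ft.
Hydraulic gradient: i = |Δh| / L = 21.86 / 1761 = 0.0124.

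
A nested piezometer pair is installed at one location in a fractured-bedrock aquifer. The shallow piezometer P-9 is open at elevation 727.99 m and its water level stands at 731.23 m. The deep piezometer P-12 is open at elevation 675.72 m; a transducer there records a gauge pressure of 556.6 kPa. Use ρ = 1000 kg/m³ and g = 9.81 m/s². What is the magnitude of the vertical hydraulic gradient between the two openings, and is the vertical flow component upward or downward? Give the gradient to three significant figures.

|i_v| ≈ 0.0235; vertical flow is upward

Total head at P-9: h = 731.23 m (water level in the standpipe).
Pressure head at P-12: ψ = P/(ρg) = 556.6×1000 / (1000 × 9.81) = 56.74 m.
Total head at P-12: h = z + ψ = 675.72 + 56.74 = 732.46 m.
Δh = h(P-9) − h(P-12) = 731.23 − 732.46 = -1.23 m.
Vertical separation Δz = 727.99 − 675.72 = 52.27 m.
|i_v| = |Δh| / Δz = 1.23 / 52.27 = 0.0235.
Head is higher in the deep piezometer, so vertical flow is upward (discharge condition).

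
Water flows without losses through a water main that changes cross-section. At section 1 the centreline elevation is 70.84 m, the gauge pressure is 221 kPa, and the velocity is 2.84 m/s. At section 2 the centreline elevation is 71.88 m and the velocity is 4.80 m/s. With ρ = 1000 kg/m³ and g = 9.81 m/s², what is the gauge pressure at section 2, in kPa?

Pressure head at 1: ψ₁ = P₁/(ρg) = 221×1000 / (1000 × 9.81) = 22.53 m.
Velocity heads: v₁²/2g = 2.84²/19.62 = 0.411 m; v₂²/2g = 4.80²/19.62 = 1.174 m.
Total head H = z₁ + ψ₁ + v₁²/2g = 70.84 + 22.53 + 0.411 = 93.78 m.
ψ₂ = H − z₂ − v₂²/2g = 93.78 − 71.88 − 1.174 = 20.73 m.
P₂ = ρgψ₂ = 1000 × 9.81 × 20.73 ≈ 203 kPa.

P₂ ≈ 203 kPa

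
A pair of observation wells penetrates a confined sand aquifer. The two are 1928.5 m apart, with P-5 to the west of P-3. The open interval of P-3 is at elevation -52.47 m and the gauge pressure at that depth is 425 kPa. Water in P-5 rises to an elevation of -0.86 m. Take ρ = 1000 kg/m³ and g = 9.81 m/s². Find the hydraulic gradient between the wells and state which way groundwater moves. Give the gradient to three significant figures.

i ≈ 0.00430; groundwater flows toward the east

Pressure head at P-3: ψ = P/(ρg) = 425×1000 / (1000 × 9.81) = 43.32 m.
Total head at P-3: h = z + ψ = -52.47 + 43.32 = -9.15 m.
Total head at P-5: h = -0.86 m (water level in the piezometer is the total head).
Head difference: h(P-3) − h(P-5) = -9.15 − (-0.86) = -8.29 m.
Hydraulic gradient: i = |Δh| / L = 8.29 / 1928.5 = 0.00430.
Flow is from higher to lower head: from P-5 toward P-3, i.e. toward the east.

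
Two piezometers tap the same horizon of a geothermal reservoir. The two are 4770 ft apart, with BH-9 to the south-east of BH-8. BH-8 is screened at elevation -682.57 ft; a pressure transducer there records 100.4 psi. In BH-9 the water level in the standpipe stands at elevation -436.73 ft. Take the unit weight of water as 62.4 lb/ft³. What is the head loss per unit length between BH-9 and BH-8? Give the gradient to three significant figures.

Pressure head at BH-8: ψ = 144·P/γ = 144 × 100.4 / 62.4 = 231.69 ft.
Total head at BH-8: h = z + ψ = -682.57 + 231.69 = -450.88 ft.
Total head at BH-9: h = -436.73 ft (water level in the piezometer is the total head).
Head difference: h(BH-8) − h(BH-9) = -450.88 − (-436.73) = -14.15 ft.
Hydraulic gradient: i = |Δh| / L = 14.15 / 4770 = 0.00297.

i ≈ 0.00297 ft/ft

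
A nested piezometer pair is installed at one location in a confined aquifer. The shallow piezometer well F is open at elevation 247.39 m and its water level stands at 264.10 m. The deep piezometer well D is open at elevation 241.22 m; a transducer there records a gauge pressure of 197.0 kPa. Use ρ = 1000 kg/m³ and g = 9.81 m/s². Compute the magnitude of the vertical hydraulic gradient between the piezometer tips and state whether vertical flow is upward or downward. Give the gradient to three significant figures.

|i_v| ≈ 0.454; vertical flow is downward

Total head at well F: h = 264.10 m (water level in the standpipe).
Pressure head at well D: ψ = P/(ρg) = 197.0×1000 / (1000 × 9.81) = 20.08 m.
Total head at well D: h = z + ψ = 241.22 + 20.08 = 261.30 m.
Δh = h(well F) − h(well D) = 264.10 − 261.30 = 2.80 m.
Vertical separation Δz = 247.39 − 241.22 = 6.17 m.
|i_v| = |Δh| / Δz = 2.80 / 6.17 = 0.454.
Head is higher in the shallow piezometer, so vertical flow is downward (recharge condition).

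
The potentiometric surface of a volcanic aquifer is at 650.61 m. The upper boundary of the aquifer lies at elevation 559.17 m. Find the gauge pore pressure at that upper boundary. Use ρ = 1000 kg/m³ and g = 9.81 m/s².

P ≈ 897 kPa

Pressure head at the aquifer top: ψ = h − z = 650.61 − 559.17 = 91.44 m.
P = ρgψ = 1000 × 9.81 × 91.44 = 897026 Pa ≈ 897 kPa.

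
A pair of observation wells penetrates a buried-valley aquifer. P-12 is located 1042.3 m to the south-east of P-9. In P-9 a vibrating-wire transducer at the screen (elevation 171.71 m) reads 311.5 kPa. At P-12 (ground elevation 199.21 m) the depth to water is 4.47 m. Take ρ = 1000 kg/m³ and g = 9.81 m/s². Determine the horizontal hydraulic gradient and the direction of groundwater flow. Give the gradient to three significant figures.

Pressure head at P-9: ψ = P/(ρg) = 311.5×1000 / (1000 × 9.81) = 31.75 m.
Total head at P-9: h = z + ψ = 171.71 + 31.75 = 203.46 m.
Total head at P-12: h = 199.21 − 4.47 = 194.74 m.
Head difference: h(P-9) − h(P-12) = 203.46 − 194.74 = 8.72 m.
Hydraulic gradient: i = |Δh| / L = 8.72 / 1042.3 = 0.00837.
Flow is from higher to lower head: from P-9 toward P-12, i.e. toward the south-east.

i ≈ 0.00837; groundwater flows toward the south-east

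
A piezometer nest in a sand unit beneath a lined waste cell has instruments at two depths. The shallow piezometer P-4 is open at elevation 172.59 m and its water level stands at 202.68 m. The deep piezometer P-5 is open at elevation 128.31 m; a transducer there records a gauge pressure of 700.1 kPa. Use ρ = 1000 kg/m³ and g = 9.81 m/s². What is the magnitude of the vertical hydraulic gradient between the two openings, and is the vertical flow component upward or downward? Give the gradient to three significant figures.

Total head at P-4: h = 202.68 m (water level in the standpipe).
Pressure head at P-5: ψ = P/(ρg) = 700.1×1000 / (1000 × 9.81) = 71.37 m.
Total head at P-5: h = z + ψ = 128.31 + 71.37 = 199.68 m.
Δh = h(P-4) − h(P-5) = 202.68 − 199.68 = 3.00 m.
Vertical separation Δz = 172.59 − 128.31 = 44.28 m.
|i_v| = |Δh| / Δz = 3.00 / 44.28 = 0.0678.
Head is higher in the shallow piezometer, so vertical flow is downward (recharge condition).

|i_v| ≈ 0.0678; vertical flow is downward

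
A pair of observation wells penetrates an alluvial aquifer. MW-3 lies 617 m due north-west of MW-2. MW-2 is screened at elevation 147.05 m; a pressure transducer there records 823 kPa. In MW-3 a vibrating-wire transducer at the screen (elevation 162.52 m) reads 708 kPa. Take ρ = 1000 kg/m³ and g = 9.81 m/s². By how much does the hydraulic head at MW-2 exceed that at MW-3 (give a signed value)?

Δh ≈ -3.75 m

Pressure head at MW-2: ψ = P/(ρg) = 823×1000 / (1000 × 9.81) = 83.89 m.
Total head at MW-2: h = z + ψ = 147.05 + 83.89 = 230.94 m.
Pressure head at MW-3: ψ = P/(ρg) = 708×1000 / (1000 × 9.81) = 72.17 m.
Total head at MW-3: h = z + ψ = 162.52 + 72.17 = 234.69 m.
Head difference: h(MW-2) − h(MW-3) = 230.94 − 234.69 = -3.75 m.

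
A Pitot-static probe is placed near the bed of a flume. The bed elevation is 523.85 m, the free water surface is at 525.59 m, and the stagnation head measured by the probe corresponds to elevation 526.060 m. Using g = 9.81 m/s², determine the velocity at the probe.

Near the bed, under hydrostatic conditions, the piezometric head (z + ψ) equals the free-surface elevation, 525.59 m.
Velocity head = total − piezometric = 526.060 − 525.59 = 0.470 m.
v = √(2g·h_v) = √(2 × 9.81 × 0.470) = 3.04 m/s.

v ≈ 3.04 m/s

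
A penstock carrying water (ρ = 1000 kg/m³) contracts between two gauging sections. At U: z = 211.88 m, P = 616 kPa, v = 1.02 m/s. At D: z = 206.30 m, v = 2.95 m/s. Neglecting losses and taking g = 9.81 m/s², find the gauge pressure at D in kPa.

Pressure head at U: ψ₁ = P₁/(ρg) = 616×1000 / (1000 × 9.81) = 62.79 m.
Velocity heads: v₁²/2g = 1.02²/19.62 = 0.053 m; v₂²/2g = 2.95²/19.62 = 0.444 m.
Total head H = z₁ + ψ₁ + v₁²/2g = 211.88 + 62.79 + 0.053 = 274.72 m.
ψ₂ = H − z₂ − v₂²/2g = 274.72 − 206.30 − 0.444 = 67.98 m.
P₂ = ρgψ₂ = 1000 × 9.81 × 67.98 ≈ 667 kPa.

P₂ ≈ 667 kPa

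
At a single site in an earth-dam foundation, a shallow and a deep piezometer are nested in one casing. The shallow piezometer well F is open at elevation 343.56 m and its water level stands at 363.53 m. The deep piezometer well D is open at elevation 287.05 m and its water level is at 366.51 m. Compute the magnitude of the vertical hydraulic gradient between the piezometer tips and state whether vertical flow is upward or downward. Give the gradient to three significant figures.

Total head at well F: h = 363.53 m (water level in the standpipe).
Total head at well D: h = 366.51 m.
Δh = h(well F) − h(well D) = 363.53 − 366.51 = -2.98 m.
Vertical separation Δz = 343.56 − 287.05 = 56.51 m.
|i_v| = |Δh| / Δz = 2.98 / 56.51 = 0.0527.
Head is higher in the deep piezometer, so vertical flow is upward (discharge condition).

|i_v| ≈ 0.0527; vertical flow is upward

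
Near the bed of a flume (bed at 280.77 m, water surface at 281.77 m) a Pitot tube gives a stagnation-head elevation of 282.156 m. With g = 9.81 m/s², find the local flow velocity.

v ≈ 2.75 m/s

Near the bed, under hydrostatic conditions, the piezometric head (z + ψ) equals the free-surface elevation, 281.77 m.
Velocity head = total − piezometric = 282.156 − 281.77 = 0.386 m.
v = √(2g·h_v) = √(2 × 9.81 × 0.386) = 2.75 m/s.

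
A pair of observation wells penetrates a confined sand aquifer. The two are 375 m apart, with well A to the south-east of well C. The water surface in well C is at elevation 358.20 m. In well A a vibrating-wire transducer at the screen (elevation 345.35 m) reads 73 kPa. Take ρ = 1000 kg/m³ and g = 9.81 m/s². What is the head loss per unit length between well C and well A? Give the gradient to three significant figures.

Total head at well C: h = 358.20 m (water level in the piezometer is the total head).
Pressure head at well A: ψ = P/(ρg) = 73×1000 / (1000 × 9.81) = 7.44 m.
Total head at well A: h = z + ψ = 345.35 + 7.44 = 352.79 m.
Head difference: h(well C) − h(well A) = 358.20 − 352.79 = 5.41 m.
Hydraulic gradient: i = |Δh| / L = 5.41 / 375 = 0.0144.

i ≈ 0.0144 m/m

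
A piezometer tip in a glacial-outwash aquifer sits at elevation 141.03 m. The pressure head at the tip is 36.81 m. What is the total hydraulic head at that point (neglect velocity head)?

h = z + ψ = 141.03 + 36.81 = 177.84 m.

h ≈ 177.84 m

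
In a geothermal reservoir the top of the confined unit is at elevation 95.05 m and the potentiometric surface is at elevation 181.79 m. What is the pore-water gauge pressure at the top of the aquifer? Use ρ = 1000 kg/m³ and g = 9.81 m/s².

Pressure head at the aquifer top: ψ = h − z = 181.79 − 95.05 = 86.74 m.
P = ρgψ = 1000 × 9.81 × 86.74 = 850919 Pa ≈ 851 kPa.

P ≈ 851 kPa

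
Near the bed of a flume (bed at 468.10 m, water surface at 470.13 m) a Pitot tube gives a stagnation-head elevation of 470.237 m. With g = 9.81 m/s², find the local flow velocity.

Near the bed, under hydrostatic conditions, the piezometric head (z + ψ) equals the free-surface elevation, 470.13 m.
Velocity head = total − piezometric = 470.237 − 470.13 = 0.107 m.
v = √(2g·h_v) = √(2 × 9.81 × 0.107) = 1.45 m/s.

v ≈ 1.45 m/s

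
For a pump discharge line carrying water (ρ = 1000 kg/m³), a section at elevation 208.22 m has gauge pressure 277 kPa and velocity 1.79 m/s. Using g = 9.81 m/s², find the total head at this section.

Pressure head ψ = P/(ρg) = 277×1000 / (1000 × 9.81) = 28.24 m.
Velocity head = v²/(2g) = 1.79² / (2 × 9.81) = 0.163 m.
h = z + ψ + v²/(2g) = 208.22 + 28.24 + 0.163 = 236.62 m.

h ≈ 236.62 m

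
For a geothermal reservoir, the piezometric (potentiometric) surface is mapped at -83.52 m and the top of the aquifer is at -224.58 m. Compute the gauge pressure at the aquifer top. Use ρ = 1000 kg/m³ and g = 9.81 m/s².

Pressure head at the aquifer top: ψ = h − z = -83.52 − (-224.58) = 141.06 m.
P = ρgψ = 1000 × 9.81 × 141.06 = 1383799 Pa ≈ 1380 kPa.

P ≈ 1380 kPa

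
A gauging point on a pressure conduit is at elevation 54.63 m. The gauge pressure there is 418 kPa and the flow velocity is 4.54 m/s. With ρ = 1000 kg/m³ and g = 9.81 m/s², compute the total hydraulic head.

Pressure head ψ = P/(ρg) = 418×1000 / (1000 × 9.81) = 42.61 m.
Velocity head = v²/(2g) = 4.54² / (2 × 9.81) = 1.051 m.
h = z + ψ + v²/(2g) = 54.63 + 42.61 + 1.051 = 98.29 m.

h ≈ 98.29 m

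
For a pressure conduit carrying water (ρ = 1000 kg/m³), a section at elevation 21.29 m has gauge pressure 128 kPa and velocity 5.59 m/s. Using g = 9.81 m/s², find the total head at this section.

h ≈ 35.93 m

Pressure head ψ = P/(ρg) = 128×1000 / (1000 × 9.81) = 13.05 m.
Velocity head = v²/(2g) = 5.59² / (2 × 9.81) = 1.593 m.
h = z + ψ + v²/(2g) = 21.29 + 13.05 + 1.593 = 35.93 m.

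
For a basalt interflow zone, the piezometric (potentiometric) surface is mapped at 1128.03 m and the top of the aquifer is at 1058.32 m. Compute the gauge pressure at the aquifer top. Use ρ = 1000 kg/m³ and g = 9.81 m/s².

Pressure head at the aquifer top: ψ = h − z = 1128.03 − 1058.32 = 69.71 m.
P = ρgψ = 1000 × 9.81 × 69.71 = 683855 Pa ≈ 684 kPa.

P ≈ 684 kPa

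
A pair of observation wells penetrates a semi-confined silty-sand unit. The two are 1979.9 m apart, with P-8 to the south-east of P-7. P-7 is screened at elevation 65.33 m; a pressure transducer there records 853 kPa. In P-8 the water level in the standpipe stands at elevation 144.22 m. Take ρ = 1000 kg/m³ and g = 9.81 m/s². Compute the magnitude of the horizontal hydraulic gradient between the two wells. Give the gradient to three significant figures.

Pressure head at P-7: ψ = P/(ρg) = 853×1000 / (1000 × 9.81) = 86.95 m.
Total head at P-7: h = z + ψ = 65.33 + 86.95 = 152.28 m.
Total head at P-8: h = 144.22 m (water level in the piezometer is the total head).
Head difference: h(P-7) − h(P-8) = 152.28 − 144.22 = 8.06 m.
Hydraulic gradient: i = |Δh| / L = 8.06 / 1979.9 = 0.00407.

i ≈ 0.00407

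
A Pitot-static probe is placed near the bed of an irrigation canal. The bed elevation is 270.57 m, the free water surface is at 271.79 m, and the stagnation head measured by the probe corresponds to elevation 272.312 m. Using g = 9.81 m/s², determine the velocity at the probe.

Near the bed, under hydrostatic conditions, the piezometric head (z + ψ) equals the free-surface elevation, 271.79 m.
Velocity head = total − piezometric = 272.312 − 271.79 = 0.522 m.
v = √(2g·h_v) = √(2 × 9.81 × 0.522) = 3.20 m/s.

v ≈ 3.20 m/s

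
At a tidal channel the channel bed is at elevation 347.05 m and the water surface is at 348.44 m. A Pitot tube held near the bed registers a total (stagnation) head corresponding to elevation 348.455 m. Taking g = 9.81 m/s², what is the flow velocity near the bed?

Near the bed, under hydrostatic conditions, the piezometric head (z + ψ) equals the free-surface elevation, 348.44 m.
Velocity head = total − piezometric = 348.455 − 348.44 = 0.015 m.
v = √(2g·h_v) = √(2 × 9.81 × 0.015) = 0.542 m/s.

v ≈ 0.542 m/s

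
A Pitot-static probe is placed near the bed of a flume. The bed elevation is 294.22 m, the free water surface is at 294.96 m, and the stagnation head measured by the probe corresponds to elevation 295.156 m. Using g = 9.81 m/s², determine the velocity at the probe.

v ≈ 1.96 m/s

Near the bed, under hydrostatic conditions, the piezometric head (z + ψ) equals the free-surface elevation, 294.96 m.
Velocity head = total − piezometric = 295.156 − 294.96 = 0.196 m.
v = √(2g·h_v) = √(2 × 9.81 × 0.196) = 1.96 m/s.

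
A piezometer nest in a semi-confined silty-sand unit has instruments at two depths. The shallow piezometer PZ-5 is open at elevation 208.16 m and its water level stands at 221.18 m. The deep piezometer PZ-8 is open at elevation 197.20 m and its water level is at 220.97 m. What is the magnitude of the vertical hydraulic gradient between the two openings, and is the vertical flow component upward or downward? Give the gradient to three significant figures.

|i_v| ≈ 0.0192; vertical flow is downward

Total head at PZ-5: h = 221.18 m (water level in the standpipe).
Total head at PZ-8: h = 220.97 m.
Δh = h(PZ-5) − h(PZ-8) = 221.18 − 220.97 = 0.21 m.
Vertical separation Δz = 208.16 − 197.20 = 10.96 m.
|i_v| = |Δh| / Δz = 0.21 / 10.96 = 0.0192.
Head is higher in the shallow piezometer, so vertical flow is downward (recharge condition).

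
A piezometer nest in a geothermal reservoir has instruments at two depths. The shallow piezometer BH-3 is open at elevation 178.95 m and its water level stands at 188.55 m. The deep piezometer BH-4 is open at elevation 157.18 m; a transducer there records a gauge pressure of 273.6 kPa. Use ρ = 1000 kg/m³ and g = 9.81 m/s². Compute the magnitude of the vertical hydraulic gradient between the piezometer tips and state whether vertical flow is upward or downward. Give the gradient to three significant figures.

Total head at BH-3: h = 188.55 m (water level in the standpipe).
Pressure head at BH-4: ψ = P/(ρg) = 273.6×1000 / (1000 × 9.81) = 27.89 m.
Total head at BH-4: h = z + ψ = 157.18 + 27.89 = 185.07 m.
Δh = h(BH-3) − h(BH-4) = 188.55 − 185.07 = 3.48 m.
Vertical separation Δz = 178.95 − 157.18 = 21.77 m.
|i_v| = |Δh| / Δz = 3.48 / 21.77 = 0.160.
Head is higher in the shallow piezometer, so vertical flow is downward (recharge condition).

|i_v| ≈ 0.160; vertical flow is downward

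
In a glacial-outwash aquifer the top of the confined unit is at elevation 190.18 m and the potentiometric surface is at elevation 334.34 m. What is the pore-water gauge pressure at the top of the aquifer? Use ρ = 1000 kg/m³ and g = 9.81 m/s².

Pressure head at the aquifer top: ψ = h − z = 334.34 − 190.18 = 144.16 m.
P = ρgψ = 1000 × 9.81 × 144.16 = 1414210 Pa ≈ 1410 kPa.

P ≈ 1410 kPa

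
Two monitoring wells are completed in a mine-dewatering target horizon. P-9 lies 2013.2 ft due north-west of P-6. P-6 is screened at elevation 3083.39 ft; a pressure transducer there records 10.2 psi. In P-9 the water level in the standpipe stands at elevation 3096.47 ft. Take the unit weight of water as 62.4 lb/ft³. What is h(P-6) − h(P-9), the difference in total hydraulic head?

Pressure head at P-6: ψ = 144·P/γ = 144 × 10.2 / 62.4 = 23.54 ft.
Total head at P-6: h = z + ψ = 3083.39 + 23.54 = 3106.93 ft.
Total head at P-9: h = 3096.47 ft (water level in the piezometer is the total head).
Head difference: h(P-6) − h(P-9) = 3106.93 − 3096.47 = 10.46 ft.

Δh ≈ 10.46 ft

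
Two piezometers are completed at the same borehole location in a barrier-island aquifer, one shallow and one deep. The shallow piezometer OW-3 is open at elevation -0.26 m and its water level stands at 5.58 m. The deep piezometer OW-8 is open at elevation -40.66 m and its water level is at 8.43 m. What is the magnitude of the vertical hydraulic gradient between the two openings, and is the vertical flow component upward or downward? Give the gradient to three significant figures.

|i_v| ≈ 0.0705; vertical flow is upward

Total head at OW-3: h = 5.58 m (water level in the standpipe).
Total head at OW-8: h = 8.43 m.
Δh = h(OW-3) − h(OW-8) = 5.58 − 8.43 = -2.85 m.
Vertical separation Δz = -0.26 − (-40.66) = 40.40 m.
|i_v| = |Δh| / Δz = 2.85 / 40.40 = 0.0705.
Head is higher in the deep piezometer, so vertical flow is upward (discharge condition).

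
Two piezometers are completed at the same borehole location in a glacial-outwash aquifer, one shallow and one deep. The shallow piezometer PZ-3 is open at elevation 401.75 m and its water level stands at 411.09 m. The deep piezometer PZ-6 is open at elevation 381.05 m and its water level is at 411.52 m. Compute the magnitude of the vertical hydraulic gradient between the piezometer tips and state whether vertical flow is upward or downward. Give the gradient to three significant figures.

|i_v| ≈ 0.0208; vertical flow is upward

Total head at PZ-3: h = 411.09 m (water level in the standpipe).
Total head at PZ-6: h = 411.52 m.
Δh = h(PZ-3) − h(PZ-6) = 411.09 − 411.52 = -0.43 m.
Vertical separation Δz = 401.75 − 381.05 = 20.70 m.
|i_v| = |Δh| / Δz = 0.43 / 20.70 = 0.0208.
Head is higher in the deep piezometer, so vertical flow is upward (discharge condition).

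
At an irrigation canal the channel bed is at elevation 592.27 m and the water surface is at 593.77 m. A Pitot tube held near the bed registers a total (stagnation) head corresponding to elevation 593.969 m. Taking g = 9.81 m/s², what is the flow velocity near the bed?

v ≈ 1.98 m/s

Near the bed, under hydrostatic conditions, the piezometric head (z + ψ) equals the free-surface elevation, 593.77 m.
Velocity head = total − piezometric = 593.969 − 593.77 = 0.199 m.
v = √(2g·h_v) = √(2 × 9.81 × 0.199) = 1.98 m/s.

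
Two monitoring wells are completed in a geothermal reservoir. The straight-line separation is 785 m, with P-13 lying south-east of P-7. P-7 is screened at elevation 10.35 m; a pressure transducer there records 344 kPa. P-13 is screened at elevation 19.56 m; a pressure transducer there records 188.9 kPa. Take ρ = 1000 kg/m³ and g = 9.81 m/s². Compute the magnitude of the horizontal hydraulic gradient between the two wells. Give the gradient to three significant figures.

i ≈ 0.00841

Pressure head at P-7: ψ = P/(ρg) = 344×1000 / (1000 × 9.81) = 35.07 m.
Total head at P-7: h = z + ψ = 10.35 + 35.07 = 45.42 m.
Pressure head at P-13: ψ = P/(ρg) = 188.9×1000 / (1000 × 9.81) = 19.26 m.
Total head at P-13: h = z + ψ = 19.56 + 19.26 = 38.82 m.
Head difference: h(P-7) − h(P-13) = 45.42 − 38.82 = 6.60 m.
Hydraulic gradient: i = |Δh| / L = 6.60 / 785 = 0.00841.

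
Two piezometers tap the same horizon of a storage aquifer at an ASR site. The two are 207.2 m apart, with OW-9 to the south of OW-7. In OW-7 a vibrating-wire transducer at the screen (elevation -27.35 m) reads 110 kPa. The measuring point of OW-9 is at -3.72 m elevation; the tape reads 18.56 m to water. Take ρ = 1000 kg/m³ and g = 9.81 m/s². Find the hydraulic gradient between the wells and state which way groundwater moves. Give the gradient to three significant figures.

i ≈ 0.0296; groundwater flows toward the south

Pressure head at OW-7: ψ = P/(ρg) = 110×1000 / (1000 × 9.81) = 11.21 m.
Total head at OW-7: h = z + ψ = -27.35 + 11.21 = -16.14 m.
Total head at OW-9: h = -3.72 − 18.56 = -22.28 m.
Head difference: h(OW-7) − h(OW-9) = -16.14 − (-22.28) = 6.14 m.
Hydraulic gradient: i = |Δh| / L = 6.14 / 207.2 = 0.0296.
Flow is from higher to lower head: from OW-7 toward OW-9, i.e. toward the south.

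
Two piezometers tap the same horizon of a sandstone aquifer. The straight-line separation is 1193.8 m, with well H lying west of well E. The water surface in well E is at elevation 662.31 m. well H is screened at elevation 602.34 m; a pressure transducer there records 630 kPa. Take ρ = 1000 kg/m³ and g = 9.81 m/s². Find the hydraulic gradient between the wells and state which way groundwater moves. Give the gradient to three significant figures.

Total head at well E: h = 662.31 m (water level in the piezometer is the total head).
Pressure head at well H: ψ = P/(ρg) = 630×1000 / (1000 × 9.81) = 64.22 m.
Total head at well H: h = z + ψ = 602.34 + 64.22 = 666.56 m.
Head difference: h(well E) − h(well H) = 662.31 − 666.56 = -4.25 m.
Hydraulic gradient: i = |Δh| / L = 4.25 / 1193.8 = 0.00356.
Flow is from higher to lower head: from well H toward well E, i.e. toward the east.

i ≈ 0.00356; groundwater flows toward the east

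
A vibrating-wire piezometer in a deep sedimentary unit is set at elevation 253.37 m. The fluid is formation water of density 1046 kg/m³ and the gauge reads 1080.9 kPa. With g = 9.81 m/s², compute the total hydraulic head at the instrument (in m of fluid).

ψ = P/(ρg) = 1080.9×1000 / (1046 × 9.81) = 105.34 m.
h = z + ψ = 253.37 + 105.34 = 358.71 m.

h ≈ 358.71 m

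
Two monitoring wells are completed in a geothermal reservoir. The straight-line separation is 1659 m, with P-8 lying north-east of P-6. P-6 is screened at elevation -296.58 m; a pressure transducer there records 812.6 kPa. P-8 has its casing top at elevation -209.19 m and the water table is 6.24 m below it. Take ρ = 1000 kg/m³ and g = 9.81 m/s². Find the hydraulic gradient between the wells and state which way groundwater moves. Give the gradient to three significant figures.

i ≈ 0.00101; groundwater flows toward the north-east

Pressure head at P-6: ψ = P/(ρg) = 812.6×1000 / (1000 × 9.81) = 82.83 m.
Total head at P-6: h = z + ψ = -296.58 + 82.83 = -213.75 m.
Total head at P-8: h = -209.19 − 6.24 = -215.43 m.
Head difference: h(P-6) − h(P-8) = -213.75 − (-215.43) = 1.68 m.
Hydraulic gradient: i = |Δh| / L = 1.68 / 1659 = 0.00101.
Flow is from higher to lower head: from P-6 toward P-8, i.e. toward the north-east.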